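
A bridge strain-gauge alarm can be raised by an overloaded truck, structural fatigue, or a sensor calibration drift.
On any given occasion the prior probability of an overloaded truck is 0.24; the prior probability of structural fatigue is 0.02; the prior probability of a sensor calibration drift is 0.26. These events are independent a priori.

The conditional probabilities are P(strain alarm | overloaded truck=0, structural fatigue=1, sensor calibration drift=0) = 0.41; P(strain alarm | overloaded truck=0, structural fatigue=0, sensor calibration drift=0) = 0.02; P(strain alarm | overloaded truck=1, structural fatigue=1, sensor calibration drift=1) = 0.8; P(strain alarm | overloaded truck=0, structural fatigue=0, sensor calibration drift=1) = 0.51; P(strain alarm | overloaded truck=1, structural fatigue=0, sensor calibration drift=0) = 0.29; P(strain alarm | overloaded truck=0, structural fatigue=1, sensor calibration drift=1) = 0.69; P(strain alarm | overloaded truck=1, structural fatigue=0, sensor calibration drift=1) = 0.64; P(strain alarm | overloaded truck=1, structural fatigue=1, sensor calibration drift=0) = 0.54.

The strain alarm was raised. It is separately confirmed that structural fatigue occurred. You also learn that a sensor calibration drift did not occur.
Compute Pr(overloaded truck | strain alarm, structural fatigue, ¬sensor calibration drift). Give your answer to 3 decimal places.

Pr(overloaded truck | strain alarm, structural fatigue, ¬sensor calibration drift) ≈ 0.294

For the numerator, keep only overloaded truck=true terms: 0.54×0.24 = 0.129600
Denominator P(strain alarm | structural fatigue, ¬sensor calibration drift): 0.41×0.76 + 0.54×0.24 = 0.441200
Posterior = 0.129600 / 0.441200 ≈ 0.294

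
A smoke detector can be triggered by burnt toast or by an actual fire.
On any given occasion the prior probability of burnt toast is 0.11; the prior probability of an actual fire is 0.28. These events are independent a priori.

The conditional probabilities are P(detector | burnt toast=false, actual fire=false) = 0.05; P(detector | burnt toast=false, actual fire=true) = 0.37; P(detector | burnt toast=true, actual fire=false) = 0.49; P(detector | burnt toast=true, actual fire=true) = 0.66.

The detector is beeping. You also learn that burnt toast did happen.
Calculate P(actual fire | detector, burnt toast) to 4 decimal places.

Numerator (weight on configurations with actual fire): 0.66*0.28 = 0.184800
Denominator P(detector | burnt toast): 0.49*0.72 + 0.66*0.28 = 0.537600
Posterior = 0.184800 / 0.537600 ≈ 0.3438

P(actual fire | detector, burnt toast) ≈ 0.3438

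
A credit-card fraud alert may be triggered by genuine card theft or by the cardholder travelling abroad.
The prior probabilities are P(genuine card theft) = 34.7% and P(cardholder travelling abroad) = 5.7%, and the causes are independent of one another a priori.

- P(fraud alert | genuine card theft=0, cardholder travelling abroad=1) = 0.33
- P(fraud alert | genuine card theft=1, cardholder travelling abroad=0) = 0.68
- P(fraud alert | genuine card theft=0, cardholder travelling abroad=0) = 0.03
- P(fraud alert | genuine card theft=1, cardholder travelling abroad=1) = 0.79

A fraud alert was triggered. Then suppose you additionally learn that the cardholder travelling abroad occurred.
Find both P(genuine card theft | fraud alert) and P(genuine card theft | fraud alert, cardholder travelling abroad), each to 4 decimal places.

Enumerate the 4 (genuine card theft, cardholder travelling abroad) configurations and weight by the priors:
  P(fraud alert) = 0.03×0.653×0.943 + 0.33×0.653×0.057 + 0.68×0.347×0.943 + 0.79×0.347×0.057
        = 0.018473 + 0.012283 + 0.222510 + 0.015625 = 0.268891
Configurations with genuine card theft contribute 0.238135, so
  P(genuine card theft | fraud alert) = 0.238135 / 0.268891 ≈ 0.8856

With the extra evidence:
Weight on genuine card theft=true, given the evidence: 0.79×0.347 = 0.274130
The normalizing constant is 0.33×0.653 + 0.79×0.347 = 0.489620
Posterior = 0.274130 / 0.489620 ≈ 0.5599
This is intercausal reasoning (explaining away): once cardholder travelling abroad accounts for the fraud alert, genuine card theft becomes less likely.

P(genuine card theft | fraud alert) ≈ 0.8856; P(genuine card theft | fraud alert, cardholder travelling abroad) ≈ 0.5599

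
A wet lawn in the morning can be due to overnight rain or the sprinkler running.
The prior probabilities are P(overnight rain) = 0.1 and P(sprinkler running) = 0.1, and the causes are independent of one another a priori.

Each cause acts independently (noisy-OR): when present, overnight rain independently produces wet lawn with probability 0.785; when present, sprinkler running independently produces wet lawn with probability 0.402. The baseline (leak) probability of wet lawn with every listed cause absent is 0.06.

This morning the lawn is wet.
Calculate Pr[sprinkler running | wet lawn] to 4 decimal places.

Pr[sprinkler running | wet lawn] ≈ 0.2859

Under noisy-OR, P(wet lawn | causes) = 1 − (1−0.06)·∏(1−qᵢ) over the active causes.
Numerator (weight on configurations with sprinkler running): 0.039409 + 0.008791 = 0.048200
Denominator P(wet lawn): 0.06×0.9×0.9 + 0.43788×0.9×0.1 + 0.7979×0.1×0.9 + 0.879144×0.1×0.1 = 0.168611
P(sprinkler running | wet lawn) = 0.048200/0.168611 ≈ 0.2859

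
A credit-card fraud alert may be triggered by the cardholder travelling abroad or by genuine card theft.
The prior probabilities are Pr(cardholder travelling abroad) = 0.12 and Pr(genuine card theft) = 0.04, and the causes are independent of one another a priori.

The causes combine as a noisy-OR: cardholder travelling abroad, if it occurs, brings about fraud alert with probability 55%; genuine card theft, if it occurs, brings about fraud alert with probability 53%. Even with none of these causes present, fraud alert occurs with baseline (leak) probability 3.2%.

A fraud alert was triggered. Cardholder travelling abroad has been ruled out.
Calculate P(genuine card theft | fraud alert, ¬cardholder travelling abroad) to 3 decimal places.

Under noisy-OR, P(fraud alert | causes) = 1 − (1−0.032)·∏(1−qᵢ) over the active causes.
Numerator (weight on configurations with genuine card theft): 0.54504·0.04 = 0.021802
Denominator P(fraud alert | ¬cardholder travelling abroad): 0.032·0.96 + 0.54504·0.04 = 0.052522
Posterior = 0.021802 / 0.052522 ≈ 0.415

P(genuine card theft | fraud alert, ¬cardholder travelling abroad) ≈ 0.415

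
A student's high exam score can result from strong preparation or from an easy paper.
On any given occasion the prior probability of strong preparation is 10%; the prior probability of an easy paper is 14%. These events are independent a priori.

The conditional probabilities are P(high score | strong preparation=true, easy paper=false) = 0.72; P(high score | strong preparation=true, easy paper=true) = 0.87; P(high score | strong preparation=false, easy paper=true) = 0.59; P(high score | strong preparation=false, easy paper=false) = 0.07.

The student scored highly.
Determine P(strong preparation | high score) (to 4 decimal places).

P(strong preparation | high score) ≈ 0.3657

Sum P(high score|·) weighted by the priors over the 4 (strong preparation, easy paper) configurations:
  P(high score) = 0.07*0.9*0.86 + 0.59*0.9*0.14 + 0.72*0.1*0.86 + 0.87*0.1*0.14
        = 0.054180 + 0.074340 + 0.061920 + 0.012180 = 0.202620
Keeping only the strong preparation-present terms gives 0.074100, so
  P(strong preparation | high score) = 0.074100 / 0.202620 ≈ 0.3657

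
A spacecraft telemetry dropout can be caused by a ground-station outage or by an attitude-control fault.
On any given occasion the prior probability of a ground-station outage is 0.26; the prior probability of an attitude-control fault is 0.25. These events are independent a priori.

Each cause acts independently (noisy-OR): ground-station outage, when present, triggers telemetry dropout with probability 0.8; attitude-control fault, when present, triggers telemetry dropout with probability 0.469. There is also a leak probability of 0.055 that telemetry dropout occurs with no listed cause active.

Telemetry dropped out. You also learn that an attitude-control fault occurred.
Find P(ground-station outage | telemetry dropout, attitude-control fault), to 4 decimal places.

P(ground-station outage | telemetry dropout, attitude-control fault) ≈ 0.3882

Under noisy-OR, P(telemetry dropout | causes) = 1 − (1−0.055)·∏(1−qᵢ) over the active causes.
Weight on ground-station outage=true, given the evidence: 0.899641×0.26 = 0.233907
Denominator P(telemetry dropout | attitude-control fault): 0.498205×0.74 + 0.899641×0.26 = 0.602579
P(ground-station outage | telemetry dropout, attitude-control fault) = 0.233907/0.602579 ≈ 0.3882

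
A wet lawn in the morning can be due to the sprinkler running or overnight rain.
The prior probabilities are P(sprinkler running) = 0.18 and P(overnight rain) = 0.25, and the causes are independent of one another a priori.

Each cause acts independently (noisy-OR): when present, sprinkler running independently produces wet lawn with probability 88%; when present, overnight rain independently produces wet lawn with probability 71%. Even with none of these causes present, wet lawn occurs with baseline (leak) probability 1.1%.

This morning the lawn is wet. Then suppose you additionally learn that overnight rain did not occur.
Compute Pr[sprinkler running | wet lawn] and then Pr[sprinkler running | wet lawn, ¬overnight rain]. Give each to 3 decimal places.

Pr[sprinkler running | wet lawn] ≈ 0.515; Pr[sprinkler running | wet lawn, ¬overnight rain] ≈ 0.946

Under noisy-OR, P(wet lawn | causes) = 1 − (1−0.011)·∏(1−qᵢ) over the active causes.
Numerator (weight on configurations with sprinkler running): 0.118978 + 0.043451 = 0.162429
Normalizer over all consistent configurations: 0.011·0.82·0.75 + 0.71319·0.82·0.25 + 0.88132·0.18·0.75 + 0.965583·0.18·0.25 = 0.315398
Posterior = 0.162429 / 0.315398 ≈ 0.515

Now also conditioning on overnight rain≠true:
P(wet lawn | ¬overnight rain) = 0.011×0.82 + 0.88132×0.18 = 0.009020 + 0.158638 = 0.167658
Of this, 0.158638 comes from 0.88132×0.18 (the sprinkler running=true cases).
P(sprinkler running | wet lawn, ¬overnight rain) = 0.158638 / 0.167658 ≈ 0.946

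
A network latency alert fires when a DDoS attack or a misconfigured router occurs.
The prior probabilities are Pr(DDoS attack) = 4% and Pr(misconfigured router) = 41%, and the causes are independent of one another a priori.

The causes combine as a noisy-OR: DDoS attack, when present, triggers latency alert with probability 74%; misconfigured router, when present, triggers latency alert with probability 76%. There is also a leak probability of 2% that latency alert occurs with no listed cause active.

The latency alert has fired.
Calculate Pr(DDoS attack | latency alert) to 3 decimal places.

Under noisy-OR, P(latency alert | causes) = 1 − (1−0.02)·∏(1−qᵢ) over the active causes.
By total probability over the 4 (DDoS attack, misconfigured router) configurations:
  P(latency alert) = 0.02×0.96×0.59 + 0.7648×0.96×0.41 + 0.7452×0.04×0.59 + 0.938848×0.04×0.41
        = 0.011328 + 0.301025 + 0.017587 + 0.015397 = 0.345337
The terms with DDoS attack present sum to 0.032984, so
  P(DDoS attack | latency alert) = 0.032984 / 0.345337 ≈ 0.096

Pr(DDoS attack | latency alert) ≈ 0.096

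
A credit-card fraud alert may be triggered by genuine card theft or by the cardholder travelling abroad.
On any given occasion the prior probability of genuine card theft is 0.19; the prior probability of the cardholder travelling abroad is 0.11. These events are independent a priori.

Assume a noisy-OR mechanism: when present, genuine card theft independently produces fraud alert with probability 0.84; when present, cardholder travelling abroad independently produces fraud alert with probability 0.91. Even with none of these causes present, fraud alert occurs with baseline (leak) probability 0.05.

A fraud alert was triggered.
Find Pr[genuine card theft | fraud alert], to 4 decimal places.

Pr[genuine card theft | fraud alert] ≈ 0.5826

Under noisy-OR, P(fraud alert | causes) = 1 − (1−0.05)·∏(1−qᵢ) over the active causes.
P(fraud alert) = 0.05*0.81*0.89 + 0.9145*0.81*0.11 + 0.848*0.19*0.89 + 0.98632*0.19*0.11 = 0.036045 + 0.081482 + 0.143397 + 0.020614 = 0.281538
The genuine card theft-present share is 0.143397 + 0.020614 = 0.164011.
So P(genuine card theft | fraud alert) = 0.164011/0.281538 ≈ 0.5826.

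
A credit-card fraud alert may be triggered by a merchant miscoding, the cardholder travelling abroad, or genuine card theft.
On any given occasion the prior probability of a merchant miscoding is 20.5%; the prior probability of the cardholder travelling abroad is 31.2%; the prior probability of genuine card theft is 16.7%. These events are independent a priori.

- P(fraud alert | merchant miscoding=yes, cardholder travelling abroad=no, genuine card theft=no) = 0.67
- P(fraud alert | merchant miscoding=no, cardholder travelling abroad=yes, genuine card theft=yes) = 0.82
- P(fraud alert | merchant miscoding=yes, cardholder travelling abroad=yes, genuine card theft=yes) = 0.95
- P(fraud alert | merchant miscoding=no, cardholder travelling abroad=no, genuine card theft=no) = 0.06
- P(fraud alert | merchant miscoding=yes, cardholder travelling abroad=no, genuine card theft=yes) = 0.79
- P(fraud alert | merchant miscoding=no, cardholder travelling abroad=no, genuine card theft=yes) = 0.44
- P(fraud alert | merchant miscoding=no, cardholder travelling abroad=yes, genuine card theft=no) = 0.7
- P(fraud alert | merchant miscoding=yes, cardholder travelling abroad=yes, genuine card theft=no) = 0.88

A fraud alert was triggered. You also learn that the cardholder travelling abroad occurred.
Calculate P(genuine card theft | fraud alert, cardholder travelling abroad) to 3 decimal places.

P(genuine card theft | fraud alert, cardholder travelling abroad) ≈ 0.187

Weight on genuine card theft=true, given the evidence: 0.108867 + 0.032523 = 0.141390
Denominator P(fraud alert | cardholder travelling abroad): 0.7*0.795*0.833 + 0.82*0.795*0.167 + 0.88*0.205*0.833 + 0.95*0.205*0.167 = 0.755227
P(genuine card theft | fraud alert, cardholder travelling abroad) = 0.141390/0.755227 ≈ 0.187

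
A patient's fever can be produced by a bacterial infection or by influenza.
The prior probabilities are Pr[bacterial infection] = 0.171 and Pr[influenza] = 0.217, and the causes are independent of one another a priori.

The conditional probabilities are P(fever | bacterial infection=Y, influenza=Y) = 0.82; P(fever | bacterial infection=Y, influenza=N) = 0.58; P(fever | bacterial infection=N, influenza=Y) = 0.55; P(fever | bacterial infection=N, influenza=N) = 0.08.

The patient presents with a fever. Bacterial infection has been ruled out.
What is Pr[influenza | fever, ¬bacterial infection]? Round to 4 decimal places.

Pr[influenza | fever, ¬bacterial infection] ≈ 0.6558

P(fever | ¬bacterial infection) = 0.08*0.783 + 0.55*0.217 = 0.062640 + 0.119350 = 0.181990
Restricting to configurations with influenza present: 0.55*0.217 = 0.119350.
P(influenza | fever, ¬bacterial infection) = 0.119350 / 0.181990 ≈ 0.6558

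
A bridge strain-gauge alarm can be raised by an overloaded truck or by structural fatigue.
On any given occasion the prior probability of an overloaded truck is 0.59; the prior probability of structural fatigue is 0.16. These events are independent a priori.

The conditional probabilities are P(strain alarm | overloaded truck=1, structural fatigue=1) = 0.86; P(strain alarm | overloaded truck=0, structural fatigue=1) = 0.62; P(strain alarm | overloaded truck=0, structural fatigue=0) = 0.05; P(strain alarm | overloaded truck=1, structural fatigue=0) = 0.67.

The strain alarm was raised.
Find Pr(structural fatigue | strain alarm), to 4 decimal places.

For the numerator, keep only structural fatigue=true terms: 0.040672 + 0.081184 = 0.121856
Denominator P(strain alarm): 0.05·0.41·0.84 + 0.62·0.41·0.16 + 0.67·0.59·0.84 + 0.86·0.59·0.16 = 0.471128
Posterior = 0.121856 / 0.471128 ≈ 0.2586

Pr(structural fatigue | strain alarm) ≈ 0.2586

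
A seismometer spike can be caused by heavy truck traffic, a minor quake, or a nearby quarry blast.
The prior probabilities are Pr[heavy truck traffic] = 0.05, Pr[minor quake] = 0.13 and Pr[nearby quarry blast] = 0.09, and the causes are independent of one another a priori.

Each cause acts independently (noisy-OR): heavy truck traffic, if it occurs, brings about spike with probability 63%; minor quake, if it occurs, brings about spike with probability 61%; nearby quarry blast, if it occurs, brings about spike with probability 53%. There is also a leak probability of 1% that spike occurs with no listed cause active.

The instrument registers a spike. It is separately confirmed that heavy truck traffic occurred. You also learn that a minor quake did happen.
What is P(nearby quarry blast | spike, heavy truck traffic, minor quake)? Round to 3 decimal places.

P(nearby quarry blast | spike, heavy truck traffic, minor quake) ≈ 0.097

Under noisy-OR, P(spike | causes) = 1 − (1−0.01)·∏(1−qᵢ) over the active causes.
P(spike | heavy truck traffic, minor quake) = 0.857143·0.91 + 0.932857·0.09 = 0.780000 + 0.083957 = 0.863957
Restricting to configurations with nearby quarry blast present: 0.932857·0.09 = 0.083957.
P(nearby quarry blast | spike, heavy truck traffic, minor quake) = 0.083957 / 0.863957 ≈ 0.097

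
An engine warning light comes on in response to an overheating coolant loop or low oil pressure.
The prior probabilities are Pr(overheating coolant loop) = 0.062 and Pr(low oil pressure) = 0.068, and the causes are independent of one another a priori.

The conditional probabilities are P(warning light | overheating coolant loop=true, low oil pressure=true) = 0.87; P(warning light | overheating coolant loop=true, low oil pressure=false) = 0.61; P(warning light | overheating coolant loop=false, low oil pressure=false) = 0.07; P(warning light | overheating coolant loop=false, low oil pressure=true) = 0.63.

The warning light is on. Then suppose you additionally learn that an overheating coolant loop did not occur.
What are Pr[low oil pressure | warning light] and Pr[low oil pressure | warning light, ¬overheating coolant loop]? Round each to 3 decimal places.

Pr[low oil pressure | warning light] ≈ 0.313; Pr[low oil pressure | warning light, ¬overheating coolant loop] ≈ 0.396

Enumerate the 4 (overheating coolant loop, low oil pressure) configurations and weight by the priors:
  P(warning light) = 0.07×0.938×0.932 + 0.63×0.938×0.068 + 0.61×0.062×0.932 + 0.87×0.062×0.068
        = 0.061195 + 0.040184 + 0.035248 + 0.003668 = 0.140295
Keeping only the low oil pressure-present terms gives 0.043852, so
  P(low oil pressure | warning light) = 0.043852 / 0.140295 ≈ 0.313

With the extra evidence:
Weight on low oil pressure=true, given the evidence: 0.63·0.068 = 0.042840
Normalizer over all consistent configurations: 0.07·0.932 + 0.63·0.068 = 0.108080
Posterior = 0.042840 / 0.108080 ≈ 0.396
Ruling out overheating coolant loop raises the posterior on low oil pressure — the flip side of explaining away.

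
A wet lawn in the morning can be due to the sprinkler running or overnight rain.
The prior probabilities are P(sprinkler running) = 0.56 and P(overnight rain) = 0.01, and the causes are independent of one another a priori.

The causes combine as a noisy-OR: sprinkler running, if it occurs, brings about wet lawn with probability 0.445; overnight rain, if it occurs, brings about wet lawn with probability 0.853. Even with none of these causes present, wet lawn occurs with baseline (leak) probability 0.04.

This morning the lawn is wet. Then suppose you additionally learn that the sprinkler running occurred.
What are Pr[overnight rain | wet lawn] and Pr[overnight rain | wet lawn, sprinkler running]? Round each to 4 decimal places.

Under noisy-OR, P(wet lawn | causes) = 1 − (1−0.04)·∏(1−qᵢ) over the active causes.
Weight on overnight rain=true, given the evidence: 0.003779 + 0.005161 = 0.008940
Normalizer over all consistent configurations: 0.04·0.44·0.99 + 0.85888·0.44·0.01 + 0.4672·0.56·0.99 + 0.921678·0.56·0.01 = 0.285380
Posterior = 0.008940 / 0.285380 ≈ 0.0313

Now also conditioning on sprinkler running=true:
For the numerator, keep only overnight rain=true terms: 0.921678*0.01 = 0.009217
Denominator P(wet lawn | sprinkler running): 0.4672*0.99 + 0.921678*0.01 = 0.471745
P(overnight rain | wet lawn, sprinkler running) = 0.009217/0.471745 ≈ 0.0195

Pr[overnight rain | wet lawn] ≈ 0.0313; Pr[overnight rain | wet lawn, sprinkler running] ≈ 0.0195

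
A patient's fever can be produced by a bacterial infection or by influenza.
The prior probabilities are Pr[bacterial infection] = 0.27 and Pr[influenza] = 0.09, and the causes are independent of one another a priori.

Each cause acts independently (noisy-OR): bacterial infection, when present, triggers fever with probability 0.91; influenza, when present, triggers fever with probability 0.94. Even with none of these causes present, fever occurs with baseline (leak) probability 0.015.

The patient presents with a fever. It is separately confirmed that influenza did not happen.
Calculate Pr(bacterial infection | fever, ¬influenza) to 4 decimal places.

Pr(bacterial infection | fever, ¬influenza) ≈ 0.9574

Under noisy-OR, P(fever | causes) = 1 − (1−0.015)·∏(1−qᵢ) over the active causes.
By total probability over both values of bacterial infection:
  P(fever | ¬influenza) = 0.015·0.73 + 0.91135·0.27
        = 0.010950 + 0.246065 = 0.257015
The terms with bacterial infection present sum to 0.246065, so
  P(bacterial infection | fever, ¬influenza) = 0.246065 / 0.257015 ≈ 0.9574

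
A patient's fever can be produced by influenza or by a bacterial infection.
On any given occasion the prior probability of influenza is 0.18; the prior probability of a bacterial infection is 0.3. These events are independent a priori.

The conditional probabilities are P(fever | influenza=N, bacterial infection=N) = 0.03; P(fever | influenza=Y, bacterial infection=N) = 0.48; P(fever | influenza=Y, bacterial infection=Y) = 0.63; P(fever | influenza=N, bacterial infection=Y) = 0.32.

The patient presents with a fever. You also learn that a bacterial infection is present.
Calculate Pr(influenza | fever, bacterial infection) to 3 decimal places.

Pr(influenza | fever, bacterial infection) ≈ 0.302

By total probability over both values of influenza:
  P(fever | bacterial infection) = 0.32×0.82 + 0.63×0.18
        = 0.262400 + 0.113400 = 0.375800
The terms with influenza present sum to 0.113400, so
  P(influenza | fever, bacterial infection) = 0.113400 / 0.375800 ≈ 0.302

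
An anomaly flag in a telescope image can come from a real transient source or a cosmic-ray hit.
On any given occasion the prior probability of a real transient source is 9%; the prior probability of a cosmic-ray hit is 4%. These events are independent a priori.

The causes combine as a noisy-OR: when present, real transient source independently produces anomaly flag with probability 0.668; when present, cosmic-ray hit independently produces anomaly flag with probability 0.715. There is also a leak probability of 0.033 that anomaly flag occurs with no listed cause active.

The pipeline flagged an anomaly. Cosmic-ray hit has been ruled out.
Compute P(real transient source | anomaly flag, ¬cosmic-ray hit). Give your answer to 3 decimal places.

P(real transient source | anomaly flag, ¬cosmic-ray hit) ≈ 0.670

Under noisy-OR, P(anomaly flag | causes) = 1 − (1−0.033)·∏(1−qᵢ) over the active causes.
For the numerator, keep only real transient source=true terms: 0.678956·0.09 = 0.061106
Normalizer over all consistent configurations: 0.033·0.91 + 0.678956·0.09 = 0.091136
Posterior = 0.061106 / 0.091136 ≈ 0.670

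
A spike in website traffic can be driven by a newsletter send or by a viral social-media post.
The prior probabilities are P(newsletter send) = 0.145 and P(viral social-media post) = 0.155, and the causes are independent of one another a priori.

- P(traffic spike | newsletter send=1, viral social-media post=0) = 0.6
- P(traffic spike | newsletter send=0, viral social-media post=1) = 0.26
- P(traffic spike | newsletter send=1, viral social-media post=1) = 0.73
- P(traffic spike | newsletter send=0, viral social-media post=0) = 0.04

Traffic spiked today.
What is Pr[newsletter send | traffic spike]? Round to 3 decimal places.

For the numerator, keep only newsletter send=true terms: 0.073515 + 0.016407 = 0.089922
The normalizing constant is 0.04*0.855*0.845 + 0.26*0.855*0.155 + 0.6*0.145*0.845 + 0.73*0.145*0.155 = 0.153278
Posterior = 0.089922 / 0.153278 ≈ 0.587

Pr[newsletter send | traffic spike] ≈ 0.587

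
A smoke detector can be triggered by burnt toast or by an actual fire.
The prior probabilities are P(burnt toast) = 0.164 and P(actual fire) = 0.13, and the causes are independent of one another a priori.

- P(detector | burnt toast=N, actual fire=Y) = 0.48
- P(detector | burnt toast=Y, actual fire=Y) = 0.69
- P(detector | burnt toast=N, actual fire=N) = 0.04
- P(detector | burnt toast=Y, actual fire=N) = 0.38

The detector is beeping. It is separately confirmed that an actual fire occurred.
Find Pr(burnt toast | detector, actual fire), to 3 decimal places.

Weight on burnt toast=true, given the evidence: 0.69·0.164 = 0.113160
Normalizer over all consistent configurations: 0.48·0.836 + 0.69·0.164 = 0.514440
P(burnt toast | detector, actual fire) = 0.113160/0.514440 ≈ 0.220

Pr(burnt toast | detector, actual fire) ≈ 0.220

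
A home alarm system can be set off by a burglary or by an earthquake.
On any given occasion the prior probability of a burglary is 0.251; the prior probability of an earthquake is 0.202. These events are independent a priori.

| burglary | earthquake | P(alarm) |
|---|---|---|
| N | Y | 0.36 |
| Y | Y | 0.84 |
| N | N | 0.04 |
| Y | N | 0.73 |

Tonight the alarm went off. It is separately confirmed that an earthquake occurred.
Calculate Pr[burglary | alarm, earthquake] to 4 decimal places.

For the numerator, keep only burglary=true terms: 0.84*0.251 = 0.210840
Denominator P(alarm | earthquake): 0.36*0.749 + 0.84*0.251 = 0.480480
P(burglary | alarm, earthquake) = 0.210840/0.480480 ≈ 0.4388

Pr[burglary | alarm, earthquake] ≈ 0.4388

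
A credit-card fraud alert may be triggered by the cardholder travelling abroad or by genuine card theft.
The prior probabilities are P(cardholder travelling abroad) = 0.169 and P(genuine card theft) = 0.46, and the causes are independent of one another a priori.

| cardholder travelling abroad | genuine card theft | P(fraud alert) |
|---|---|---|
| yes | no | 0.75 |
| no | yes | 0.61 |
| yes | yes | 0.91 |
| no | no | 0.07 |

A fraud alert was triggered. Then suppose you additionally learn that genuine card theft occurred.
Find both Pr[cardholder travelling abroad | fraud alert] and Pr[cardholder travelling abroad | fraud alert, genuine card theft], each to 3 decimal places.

P(fraud alert) = 0.07·0.831·0.54 + 0.61·0.831·0.46 + 0.75·0.169·0.54 + 0.91·0.169·0.46 = 0.031412 + 0.233179 + 0.068445 + 0.070743 = 0.403779
Of this, 0.139188 comes from 0.068445 + 0.070743 (the cardholder travelling abroad=true cases).
So P(cardholder travelling abroad | fraud alert) = 0.139188/0.403779 ≈ 0.345.

With the extra evidence:
Enumerate both values of cardholder travelling abroad and weight by the priors:
  P(fraud alert | genuine card theft) = 0.61·0.831 + 0.91·0.169
        = 0.506910 + 0.153790 = 0.660700
Keeping only the cardholder travelling abroad-present terms gives 0.153790, so
  P(cardholder travelling abroad | fraud alert, genuine card theft) = 0.153790 / 0.660700 ≈ 0.233
Conditioning on genuine card theft lowers the posterior on cardholder travelling abroad: the classic explaining-away effect in a common-effect structure.

Pr[cardholder travelling abroad | fraud alert] ≈ 0.345; Pr[cardholder travelling abroad | fraud alert, genuine card theft] ≈ 0.233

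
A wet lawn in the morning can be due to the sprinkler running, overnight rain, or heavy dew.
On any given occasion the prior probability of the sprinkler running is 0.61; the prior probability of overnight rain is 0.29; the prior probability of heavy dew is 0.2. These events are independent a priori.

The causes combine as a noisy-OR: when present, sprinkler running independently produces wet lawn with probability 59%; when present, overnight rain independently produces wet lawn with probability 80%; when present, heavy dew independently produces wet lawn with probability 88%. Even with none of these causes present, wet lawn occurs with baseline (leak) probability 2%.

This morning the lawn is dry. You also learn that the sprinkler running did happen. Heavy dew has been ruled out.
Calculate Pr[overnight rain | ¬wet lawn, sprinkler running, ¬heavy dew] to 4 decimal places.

Under noisy-OR, P(wet lawn | causes) = 1 − (1−0.02)·∏(1−qᵢ) over the active causes.
By total probability over both values of overnight rain:
  P(¬wet lawn | sprinkler running, ¬heavy dew) = 0.4018×0.71 + 0.08036×0.29
        = 0.285278 + 0.023304 = 0.308582
Keeping only the overnight rain-present terms gives 0.023304, so
  P(overnight rain | ¬wet lawn, sprinkler running, ¬heavy dew) = 0.023304 / 0.308582 ≈ 0.0755

Pr[overnight rain | ¬wet lawn, sprinkler running, ¬heavy dew] ≈ 0.0755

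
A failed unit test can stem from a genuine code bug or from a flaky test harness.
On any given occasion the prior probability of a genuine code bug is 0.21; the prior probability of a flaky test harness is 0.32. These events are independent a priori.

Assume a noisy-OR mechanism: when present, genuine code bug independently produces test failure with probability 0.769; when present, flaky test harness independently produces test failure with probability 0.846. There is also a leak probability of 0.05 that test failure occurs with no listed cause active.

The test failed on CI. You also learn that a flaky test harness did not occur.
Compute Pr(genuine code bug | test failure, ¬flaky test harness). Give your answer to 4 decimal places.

Pr(genuine code bug | test failure, ¬flaky test harness) ≈ 0.8058

Under noisy-OR, P(test failure | causes) = 1 − (1−0.05)·∏(1−qᵢ) over the active causes.
P(test failure | ¬flaky test harness) = 0.05·0.79 + 0.78055·0.21 = 0.039500 + 0.163915 = 0.203415
Restricting to configurations with genuine code bug present: 0.78055·0.21 = 0.163915.
P(genuine code bug | test failure, ¬flaky test harness) = 0.163915 / 0.203415 ≈ 0.8058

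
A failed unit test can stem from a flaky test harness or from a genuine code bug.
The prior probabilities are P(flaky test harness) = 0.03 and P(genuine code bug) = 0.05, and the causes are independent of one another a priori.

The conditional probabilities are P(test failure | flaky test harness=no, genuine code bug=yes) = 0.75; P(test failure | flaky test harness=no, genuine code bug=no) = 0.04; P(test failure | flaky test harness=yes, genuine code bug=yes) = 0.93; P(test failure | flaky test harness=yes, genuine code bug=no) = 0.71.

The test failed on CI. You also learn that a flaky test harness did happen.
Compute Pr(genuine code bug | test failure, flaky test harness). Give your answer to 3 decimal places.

Pr(genuine code bug | test failure, flaky test harness) ≈ 0.064

P(test failure | flaky test harness) = 0.71*0.95 + 0.93*0.05 = 0.674500 + 0.046500 = 0.721000
Restricting to configurations with genuine code bug present: 0.93*0.05 = 0.046500.
Hence the posterior is 0.046500/0.721000 ≈ 0.064.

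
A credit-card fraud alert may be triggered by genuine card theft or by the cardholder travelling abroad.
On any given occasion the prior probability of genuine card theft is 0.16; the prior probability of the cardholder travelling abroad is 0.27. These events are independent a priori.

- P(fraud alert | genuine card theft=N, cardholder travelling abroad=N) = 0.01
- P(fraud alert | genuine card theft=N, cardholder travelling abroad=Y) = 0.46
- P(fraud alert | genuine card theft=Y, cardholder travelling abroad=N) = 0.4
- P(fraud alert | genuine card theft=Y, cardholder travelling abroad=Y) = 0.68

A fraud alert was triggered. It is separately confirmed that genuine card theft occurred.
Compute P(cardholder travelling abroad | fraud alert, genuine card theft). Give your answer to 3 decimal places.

P(cardholder travelling abroad | fraud alert, genuine card theft) ≈ 0.386

P(fraud alert | genuine card theft) = 0.4*0.73 + 0.68*0.27 = 0.292000 + 0.183600 = 0.475600
Restricting to configurations with cardholder travelling abroad present: 0.68*0.27 = 0.183600.
So P(cardholder travelling abroad | fraud alert, genuine card theft) = 0.183600/0.475600 ≈ 0.386.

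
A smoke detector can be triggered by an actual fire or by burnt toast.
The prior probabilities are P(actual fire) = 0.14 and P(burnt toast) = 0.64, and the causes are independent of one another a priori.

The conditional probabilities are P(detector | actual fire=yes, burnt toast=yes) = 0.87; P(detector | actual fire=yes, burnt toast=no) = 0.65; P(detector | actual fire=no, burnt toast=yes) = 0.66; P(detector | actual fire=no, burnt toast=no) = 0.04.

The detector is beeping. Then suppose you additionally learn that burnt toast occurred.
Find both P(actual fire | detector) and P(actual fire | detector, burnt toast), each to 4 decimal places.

P(actual fire | detector) ≈ 0.2276; P(actual fire | detector, burnt toast) ≈ 0.1767

Sum P(detector|·) weighted by the priors over the 4 (actual fire, burnt toast) configurations:
  P(detector) = 0.04·0.86·0.36 + 0.66·0.86·0.64 + 0.65·0.14·0.36 + 0.87·0.14·0.64
        = 0.012384 + 0.363264 + 0.032760 + 0.077952 = 0.486360
The terms with actual fire present sum to 0.110712, so
  P(actual fire | detector) = 0.110712 / 0.486360 ≈ 0.2276

With the extra evidence:
For the numerator, keep only actual fire=true terms: 0.87×0.14 = 0.121800
Normalizer over all consistent configurations: 0.66×0.86 + 0.87×0.14 = 0.689400
Posterior = 0.121800 / 0.689400 ≈ 0.1767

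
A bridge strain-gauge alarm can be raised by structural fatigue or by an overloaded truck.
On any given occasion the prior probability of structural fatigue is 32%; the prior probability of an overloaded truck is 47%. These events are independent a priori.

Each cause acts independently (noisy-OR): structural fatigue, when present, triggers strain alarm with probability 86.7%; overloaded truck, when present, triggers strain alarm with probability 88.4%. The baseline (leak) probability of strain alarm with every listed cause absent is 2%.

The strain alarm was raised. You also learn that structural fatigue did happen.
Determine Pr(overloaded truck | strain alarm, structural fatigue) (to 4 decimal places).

Pr(overloaded truck | strain alarm, structural fatigue) ≈ 0.5011

Under noisy-OR, P(strain alarm | causes) = 1 − (1−0.02)·∏(1−qᵢ) over the active causes.
Numerator (weight on configurations with overloaded truck): 0.984881*0.47 = 0.462894
Normalizer over all consistent configurations: 0.86966*0.53 + 0.984881*0.47 = 0.923814
Posterior = 0.462894 / 0.923814 ≈ 0.5011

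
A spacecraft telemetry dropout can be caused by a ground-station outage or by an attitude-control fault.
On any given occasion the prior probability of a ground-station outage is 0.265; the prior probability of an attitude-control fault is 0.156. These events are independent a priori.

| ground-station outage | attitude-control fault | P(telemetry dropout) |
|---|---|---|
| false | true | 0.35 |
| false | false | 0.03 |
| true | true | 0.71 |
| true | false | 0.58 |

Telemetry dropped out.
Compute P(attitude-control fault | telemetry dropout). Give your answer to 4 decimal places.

Numerator (weight on configurations with attitude-control fault): 0.040131 + 0.029351 = 0.069482
The normalizing constant is 0.03·0.735·0.844 + 0.35·0.735·0.156 + 0.58·0.265·0.844 + 0.71·0.265·0.156 = 0.217815
P(attitude-control fault | telemetry dropout) = 0.069482/0.217815 ≈ 0.3190

P(attitude-control fault | telemetry dropout) ≈ 0.3190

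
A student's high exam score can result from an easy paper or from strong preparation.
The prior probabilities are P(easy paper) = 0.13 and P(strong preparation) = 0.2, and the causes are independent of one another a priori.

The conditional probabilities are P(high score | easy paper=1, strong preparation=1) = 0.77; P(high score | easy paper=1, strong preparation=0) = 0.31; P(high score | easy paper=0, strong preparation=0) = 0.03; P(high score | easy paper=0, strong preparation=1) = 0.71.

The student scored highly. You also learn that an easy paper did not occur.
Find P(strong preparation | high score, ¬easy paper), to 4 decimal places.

P(strong preparation | high score, ¬easy paper) ≈ 0.8554

Sum P(high score|·) weighted by the priors over both values of strong preparation:
  P(high score | ¬easy paper) = 0.03·0.8 + 0.71·0.2
        = 0.024000 + 0.142000 = 0.166000
The terms with strong preparation present sum to 0.142000, so
  P(strong preparation | high score, ¬easy paper) = 0.142000 / 0.166000 ≈ 0.8554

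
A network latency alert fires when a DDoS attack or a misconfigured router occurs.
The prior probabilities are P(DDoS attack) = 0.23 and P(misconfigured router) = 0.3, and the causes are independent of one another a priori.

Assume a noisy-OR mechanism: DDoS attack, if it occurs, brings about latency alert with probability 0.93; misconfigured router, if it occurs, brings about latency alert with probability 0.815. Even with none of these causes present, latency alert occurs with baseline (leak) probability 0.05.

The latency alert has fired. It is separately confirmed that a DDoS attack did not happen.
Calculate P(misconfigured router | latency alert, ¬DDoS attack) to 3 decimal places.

P(misconfigured router | latency alert, ¬DDoS attack) ≈ 0.876

Under noisy-OR, P(latency alert | causes) = 1 − (1−0.05)·∏(1−qᵢ) over the active causes.
Numerator (weight on configurations with misconfigured router): 0.82425·0.3 = 0.247275
Denominator P(latency alert | ¬DDoS attack): 0.05·0.7 + 0.82425·0.3 = 0.282275
P(misconfigured router | latency alert, ¬DDoS attack) = 0.247275/0.282275 ≈ 0.876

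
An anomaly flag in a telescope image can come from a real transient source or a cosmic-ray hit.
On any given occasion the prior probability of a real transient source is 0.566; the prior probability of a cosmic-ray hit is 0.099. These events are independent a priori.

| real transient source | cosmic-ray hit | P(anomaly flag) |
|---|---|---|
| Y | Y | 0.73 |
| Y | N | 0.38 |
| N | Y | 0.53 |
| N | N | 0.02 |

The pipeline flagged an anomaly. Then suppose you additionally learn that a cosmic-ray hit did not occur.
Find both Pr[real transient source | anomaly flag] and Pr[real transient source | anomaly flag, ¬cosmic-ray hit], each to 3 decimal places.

Pr[real transient source | anomaly flag] ≈ 0.885; Pr[real transient source | anomaly flag, ¬cosmic-ray hit] ≈ 0.961

Weight on real transient source=true, given the evidence: 0.193787 + 0.040905 = 0.234692
Denominator P(anomaly flag): 0.02·0.434·0.901 + 0.53·0.434·0.099 + 0.38·0.566·0.901 + 0.73·0.566·0.099 = 0.265285
P(real transient source | anomaly flag) = 0.234692/0.265285 ≈ 0.885

Now also conditioning on cosmic-ray hit≠true:
Weight on real transient source=true, given the evidence: 0.38*0.566 = 0.215080
The normalizing constant is 0.02*0.434 + 0.38*0.566 = 0.223760
Posterior = 0.215080 / 0.223760 ≈ 0.961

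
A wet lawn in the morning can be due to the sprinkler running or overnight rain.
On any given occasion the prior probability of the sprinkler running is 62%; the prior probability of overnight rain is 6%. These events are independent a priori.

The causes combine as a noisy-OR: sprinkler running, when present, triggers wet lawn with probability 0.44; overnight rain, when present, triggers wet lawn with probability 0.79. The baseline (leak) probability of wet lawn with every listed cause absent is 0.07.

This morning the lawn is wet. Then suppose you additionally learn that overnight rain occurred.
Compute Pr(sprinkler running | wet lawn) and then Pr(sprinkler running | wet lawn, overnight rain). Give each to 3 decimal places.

Pr(sprinkler running | wet lawn) ≈ 0.878; Pr(sprinkler running | wet lawn, overnight rain) ≈ 0.644

Under noisy-OR, P(wet lawn | causes) = 1 − (1−0.07)·∏(1−qᵢ) over the active causes.
Weight on sprinkler running=true, given the evidence: 0.279278 + 0.033132 = 0.312410
Normalizer over all consistent configurations: 0.07*0.38*0.94 + 0.8047*0.38*0.06 + 0.4792*0.62*0.94 + 0.890632*0.62*0.06 = 0.355761
P(sprinkler running | wet lawn) = 0.312410/0.355761 ≈ 0.878

Now condition on the additional information:
Weight on sprinkler running=true, given the evidence: 0.890632×0.62 = 0.552192
Normalizer over all consistent configurations: 0.8047×0.38 + 0.890632×0.62 = 0.857978
P(sprinkler running | wet lawn, overnight rain) = 0.552192/0.857978 ≈ 0.644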